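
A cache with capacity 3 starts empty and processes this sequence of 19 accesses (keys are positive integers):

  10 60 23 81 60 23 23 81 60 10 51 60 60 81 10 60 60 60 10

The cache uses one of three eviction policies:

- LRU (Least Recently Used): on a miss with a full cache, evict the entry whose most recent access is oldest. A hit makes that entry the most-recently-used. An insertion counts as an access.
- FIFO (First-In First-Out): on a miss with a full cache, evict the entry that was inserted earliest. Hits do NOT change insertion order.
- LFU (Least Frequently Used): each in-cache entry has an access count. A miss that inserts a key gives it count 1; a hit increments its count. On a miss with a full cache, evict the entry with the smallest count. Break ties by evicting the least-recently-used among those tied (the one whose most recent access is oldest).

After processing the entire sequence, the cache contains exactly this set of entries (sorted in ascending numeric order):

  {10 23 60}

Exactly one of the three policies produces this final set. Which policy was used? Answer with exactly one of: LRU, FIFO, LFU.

Answer: LFU

Derivation:
Simulating under each policy and comparing final sets:
  LRU: final set = {10 60 81} -> differs
  FIFO: final set = {10 60 81} -> differs
  LFU: final set = {10 23 60} -> MATCHES target
Only LFU produces the target set.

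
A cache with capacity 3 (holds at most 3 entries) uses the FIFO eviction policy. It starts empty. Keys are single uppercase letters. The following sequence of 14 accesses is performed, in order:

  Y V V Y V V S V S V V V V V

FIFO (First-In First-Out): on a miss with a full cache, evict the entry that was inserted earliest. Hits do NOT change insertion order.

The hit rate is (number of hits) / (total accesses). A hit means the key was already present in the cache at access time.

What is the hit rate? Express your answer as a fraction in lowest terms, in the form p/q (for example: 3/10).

FIFO simulation (capacity=3):
  1. access Y: MISS. Cache (old->new): [Y]
  2. access V: MISS. Cache (old->new): [Y V]
  3. access V: HIT. Cache (old->new): [Y V]
  4. access Y: HIT. Cache (old->new): [Y V]
  5. access V: HIT. Cache (old->new): [Y V]
  6. access V: HIT. Cache (old->new): [Y V]
  7. access S: MISS. Cache (old->new): [Y V S]
  8. access V: HIT. Cache (old->new): [Y V S]
  9. access S: HIT. Cache (old->new): [Y V S]
  10. access V: HIT. Cache (old->new): [Y V S]
  11. access V: HIT. Cache (old->new): [Y V S]
  12. access V: HIT. Cache (old->new): [Y V S]
  13. access V: HIT. Cache (old->new): [Y V S]
  14. access V: HIT. Cache (old->new): [Y V S]
Total: 11 hits, 3 misses, 0 evictions

Hit rate = 11/14

Answer: 11/14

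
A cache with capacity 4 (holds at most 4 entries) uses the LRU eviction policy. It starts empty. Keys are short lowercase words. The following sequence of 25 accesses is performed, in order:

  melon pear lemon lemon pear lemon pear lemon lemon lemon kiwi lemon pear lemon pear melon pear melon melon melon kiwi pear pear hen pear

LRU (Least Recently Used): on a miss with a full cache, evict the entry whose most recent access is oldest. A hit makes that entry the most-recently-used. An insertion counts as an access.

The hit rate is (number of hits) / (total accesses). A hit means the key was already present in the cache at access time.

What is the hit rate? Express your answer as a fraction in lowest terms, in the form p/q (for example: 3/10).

Answer: 4/5

Derivation:
LRU simulation (capacity=4):
  1. access melon: MISS. Cache (LRU->MRU): [melon]
  2. access pear: MISS. Cache (LRU->MRU): [melon pear]
  3. access lemon: MISS. Cache (LRU->MRU): [melon pear lemon]
  4. access lemon: HIT. Cache (LRU->MRU): [melon pear lemon]
  5. access pear: HIT. Cache (LRU->MRU): [melon lemon pear]
  6. access lemon: HIT. Cache (LRU->MRU): [melon pear lemon]
  7. access pear: HIT. Cache (LRU->MRU): [melon lemon pear]
  8. access lemon: HIT. Cache (LRU->MRU): [melon pear lemon]
  9. access lemon: HIT. Cache (LRU->MRU): [melon pear lemon]
  10. access lemon: HIT. Cache (LRU->MRU): [melon pear lemon]
  11. access kiwi: MISS. Cache (LRU->MRU): [melon pear lemon kiwi]
  12. access lemon: HIT. Cache (LRU->MRU): [melon pear kiwi lemon]
  13. access pear: HIT. Cache (LRU->MRU): [melon kiwi lemon pear]
  14. access lemon: HIT. Cache (LRU->MRU): [melon kiwi pear lemon]
  15. access pear: HIT. Cache (LRU->MRU): [melon kiwi lemon pear]
  16. access melon: HIT. Cache (LRU->MRU): [kiwi lemon pear melon]
  17. access pear: HIT. Cache (LRU->MRU): [kiwi lemon melon pear]
  18. access melon: HIT. Cache (LRU->MRU): [kiwi lemon pear melon]
  19. access melon: HIT. Cache (LRU->MRU): [kiwi lemon pear melon]
  20. access melon: HIT. Cache (LRU->MRU): [kiwi lemon pear melon]
  21. access kiwi: HIT. Cache (LRU->MRU): [lemon pear melon kiwi]
  22. access pear: HIT. Cache (LRU->MRU): [lemon melon kiwi pear]
  23. access pear: HIT. Cache (LRU->MRU): [lemon melon kiwi pear]
  24. access hen: MISS, evict lemon. Cache (LRU->MRU): [melon kiwi pear hen]
  25. access pear: HIT. Cache (LRU->MRU): [melon kiwi hen pear]
Total: 20 hits, 5 misses, 1 evictions

Hit rate = 20/25 = 4/5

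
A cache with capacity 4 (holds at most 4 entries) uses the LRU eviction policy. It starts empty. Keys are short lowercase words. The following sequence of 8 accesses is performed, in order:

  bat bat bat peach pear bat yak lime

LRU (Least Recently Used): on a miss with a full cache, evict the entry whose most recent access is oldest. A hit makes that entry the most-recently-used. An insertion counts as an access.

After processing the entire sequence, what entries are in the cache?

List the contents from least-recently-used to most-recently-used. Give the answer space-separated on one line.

LRU simulation (capacity=4):
  1. access bat: MISS. Cache (LRU->MRU): [bat]
  2. access bat: HIT. Cache (LRU->MRU): [bat]
  3. access bat: HIT. Cache (LRU->MRU): [bat]
  4. access peach: MISS. Cache (LRU->MRU): [bat peach]
  5. access pear: MISS. Cache (LRU->MRU): [bat peach pear]
  6. access bat: HIT. Cache (LRU->MRU): [peach pear bat]
  7. access yak: MISS. Cache (LRU->MRU): [peach pear bat yak]
  8. access lime: MISS, evict peach. Cache (LRU->MRU): [pear bat yak lime]
Total: 3 hits, 5 misses, 1 evictions

Answer: pear bat yak lime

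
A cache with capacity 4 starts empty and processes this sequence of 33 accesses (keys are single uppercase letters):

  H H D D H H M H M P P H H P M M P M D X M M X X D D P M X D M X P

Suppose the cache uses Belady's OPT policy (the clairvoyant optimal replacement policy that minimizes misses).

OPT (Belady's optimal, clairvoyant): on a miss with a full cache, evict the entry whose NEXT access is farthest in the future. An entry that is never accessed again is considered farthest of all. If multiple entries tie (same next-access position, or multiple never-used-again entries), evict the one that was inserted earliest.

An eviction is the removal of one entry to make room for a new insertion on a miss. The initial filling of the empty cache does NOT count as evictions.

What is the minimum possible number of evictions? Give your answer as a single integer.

Answer: 1

Derivation:
OPT (Belady) simulation (capacity=4):
  1. access H: MISS. Cache: [H]
  2. access H: HIT. Next use of H: step 5. Cache: [H]
  3. access D: MISS. Cache: [H D]
  4. access D: HIT. Next use of D: step 19. Cache: [H D]
  5. access H: HIT. Next use of H: step 6. Cache: [H D]
  6. access H: HIT. Next use of H: step 8. Cache: [H D]
  7. access M: MISS. Cache: [H D M]
  8. access H: HIT. Next use of H: step 12. Cache: [H D M]
  9. access M: HIT. Next use of M: step 15. Cache: [H D M]
  10. access P: MISS. Cache: [H D M P]
  11. access P: HIT. Next use of P: step 14. Cache: [H D M P]
  12. access H: HIT. Next use of H: step 13. Cache: [H D M P]
  13. access H: HIT. Next use of H: never. Cache: [H D M P]
  14. access P: HIT. Next use of P: step 17. Cache: [H D M P]
  15. access M: HIT. Next use of M: step 16. Cache: [H D M P]
  16. access M: HIT. Next use of M: step 18. Cache: [H D M P]
  17. access P: HIT. Next use of P: step 27. Cache: [H D M P]
  18. access M: HIT. Next use of M: step 21. Cache: [H D M P]
  19. access D: HIT. Next use of D: step 25. Cache: [H D M P]
  20. access X: MISS, evict H (next use: never). Cache: [D M P X]
  21. access M: HIT. Next use of M: step 22. Cache: [D M P X]
  22. access M: HIT. Next use of M: step 28. Cache: [D M P X]
  23. access X: HIT. Next use of X: step 24. Cache: [D M P X]
  24. access X: HIT. Next use of X: step 29. Cache: [D M P X]
  25. access D: HIT. Next use of D: step 26. Cache: [D M P X]
  26. access D: HIT. Next use of D: step 30. Cache: [D M P X]
  27. access P: HIT. Next use of P: step 33. Cache: [D M P X]
  28. access M: HIT. Next use of M: step 31. Cache: [D M P X]
  29. access X: HIT. Next use of X: step 32. Cache: [D M P X]
  30. access D: HIT. Next use of D: never. Cache: [D M P X]
  31. access M: HIT. Next use of M: never. Cache: [D M P X]
  32. access X: HIT. Next use of X: never. Cache: [D M P X]
  33. access P: HIT. Next use of P: never. Cache: [D M P X]
Total: 28 hits, 5 misses, 1 evictions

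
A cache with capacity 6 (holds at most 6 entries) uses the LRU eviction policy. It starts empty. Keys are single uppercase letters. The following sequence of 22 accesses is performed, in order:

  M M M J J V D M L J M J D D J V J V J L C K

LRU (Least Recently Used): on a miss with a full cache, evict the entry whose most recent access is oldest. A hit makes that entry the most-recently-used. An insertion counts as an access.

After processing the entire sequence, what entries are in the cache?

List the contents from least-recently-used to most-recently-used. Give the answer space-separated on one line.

LRU simulation (capacity=6):
  1. access M: MISS. Cache (LRU->MRU): [M]
  2. access M: HIT. Cache (LRU->MRU): [M]
  3. access M: HIT. Cache (LRU->MRU): [M]
  4. access J: MISS. Cache (LRU->MRU): [M J]
  5. access J: HIT. Cache (LRU->MRU): [M J]
  6. access V: MISS. Cache (LRU->MRU): [M J V]
  7. access D: MISS. Cache (LRU->MRU): [M J V D]
  8. access M: HIT. Cache (LRU->MRU): [J V D M]
  9. access L: MISS. Cache (LRU->MRU): [J V D M L]
  10. access J: HIT. Cache (LRU->MRU): [V D M L J]
  11. access M: HIT. Cache (LRU->MRU): [V D L J M]
  12. access J: HIT. Cache (LRU->MRU): [V D L M J]
  13. access D: HIT. Cache (LRU->MRU): [V L M J D]
  14. access D: HIT. Cache (LRU->MRU): [V L M J D]
  15. access J: HIT. Cache (LRU->MRU): [V L M D J]
  16. access V: HIT. Cache (LRU->MRU): [L M D J V]
  17. access J: HIT. Cache (LRU->MRU): [L M D V J]
  18. access V: HIT. Cache (LRU->MRU): [L M D J V]
  19. access J: HIT. Cache (LRU->MRU): [L M D V J]
  20. access L: HIT. Cache (LRU->MRU): [M D V J L]
  21. access C: MISS. Cache (LRU->MRU): [M D V J L C]
  22. access K: MISS, evict M. Cache (LRU->MRU): [D V J L C K]
Total: 15 hits, 7 misses, 1 evictions

Answer: D V J L C K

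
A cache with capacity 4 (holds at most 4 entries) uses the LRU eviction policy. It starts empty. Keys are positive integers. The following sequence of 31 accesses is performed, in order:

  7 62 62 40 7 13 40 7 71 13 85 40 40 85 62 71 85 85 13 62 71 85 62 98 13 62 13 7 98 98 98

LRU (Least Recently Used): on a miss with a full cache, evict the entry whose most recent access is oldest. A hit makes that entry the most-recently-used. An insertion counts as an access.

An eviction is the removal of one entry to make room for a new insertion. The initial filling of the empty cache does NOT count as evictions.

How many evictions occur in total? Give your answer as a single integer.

LRU simulation (capacity=4):
  1. access 7: MISS. Cache (LRU->MRU): [7]
  2. access 62: MISS. Cache (LRU->MRU): [7 62]
  3. access 62: HIT. Cache (LRU->MRU): [7 62]
  4. access 40: MISS. Cache (LRU->MRU): [7 62 40]
  5. access 7: HIT. Cache (LRU->MRU): [62 40 7]
  6. access 13: MISS. Cache (LRU->MRU): [62 40 7 13]
  7. access 40: HIT. Cache (LRU->MRU): [62 7 13 40]
  8. access 7: HIT. Cache (LRU->MRU): [62 13 40 7]
  9. access 71: MISS, evict 62. Cache (LRU->MRU): [13 40 7 71]
  10. access 13: HIT. Cache (LRU->MRU): [40 7 71 13]
  11. access 85: MISS, evict 40. Cache (LRU->MRU): [7 71 13 85]
  12. access 40: MISS, evict 7. Cache (LRU->MRU): [71 13 85 40]
  13. access 40: HIT. Cache (LRU->MRU): [71 13 85 40]
  14. access 85: HIT. Cache (LRU->MRU): [71 13 40 85]
  15. access 62: MISS, evict 71. Cache (LRU->MRU): [13 40 85 62]
  16. access 71: MISS, evict 13. Cache (LRU->MRU): [40 85 62 71]
  17. access 85: HIT. Cache (LRU->MRU): [40 62 71 85]
  18. access 85: HIT. Cache (LRU->MRU): [40 62 71 85]
  19. access 13: MISS, evict 40. Cache (LRU->MRU): [62 71 85 13]
  20. access 62: HIT. Cache (LRU->MRU): [71 85 13 62]
  21. access 71: HIT. Cache (LRU->MRU): [85 13 62 71]
  22. access 85: HIT. Cache (LRU->MRU): [13 62 71 85]
  23. access 62: HIT. Cache (LRU->MRU): [13 71 85 62]
  24. access 98: MISS, evict 13. Cache (LRU->MRU): [71 85 62 98]
  25. access 13: MISS, evict 71. Cache (LRU->MRU): [85 62 98 13]
  26. access 62: HIT. Cache (LRU->MRU): [85 98 13 62]
  27. access 13: HIT. Cache (LRU->MRU): [85 98 62 13]
  28. access 7: MISS, evict 85. Cache (LRU->MRU): [98 62 13 7]
  29. access 98: HIT. Cache (LRU->MRU): [62 13 7 98]
  30. access 98: HIT. Cache (LRU->MRU): [62 13 7 98]
  31. access 98: HIT. Cache (LRU->MRU): [62 13 7 98]
Total: 18 hits, 13 misses, 9 evictions

Answer: 9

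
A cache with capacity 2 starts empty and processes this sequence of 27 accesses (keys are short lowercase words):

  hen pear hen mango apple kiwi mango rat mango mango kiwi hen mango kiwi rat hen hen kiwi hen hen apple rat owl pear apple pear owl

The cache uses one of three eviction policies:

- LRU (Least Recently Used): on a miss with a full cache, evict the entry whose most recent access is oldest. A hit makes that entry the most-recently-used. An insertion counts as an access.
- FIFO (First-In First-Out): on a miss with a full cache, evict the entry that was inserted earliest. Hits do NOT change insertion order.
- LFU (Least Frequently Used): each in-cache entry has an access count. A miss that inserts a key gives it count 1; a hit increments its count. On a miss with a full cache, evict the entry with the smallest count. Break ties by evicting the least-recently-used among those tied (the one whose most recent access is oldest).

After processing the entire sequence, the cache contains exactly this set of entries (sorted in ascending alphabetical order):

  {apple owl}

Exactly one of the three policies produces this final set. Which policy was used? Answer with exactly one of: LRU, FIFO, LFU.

Simulating under each policy and comparing final sets:
  LRU: final set = {owl pear} -> differs
  FIFO: final set = {apple owl} -> MATCHES target
  LFU: final set = {mango owl} -> differs
Only FIFO produces the target set.

Answer: FIFO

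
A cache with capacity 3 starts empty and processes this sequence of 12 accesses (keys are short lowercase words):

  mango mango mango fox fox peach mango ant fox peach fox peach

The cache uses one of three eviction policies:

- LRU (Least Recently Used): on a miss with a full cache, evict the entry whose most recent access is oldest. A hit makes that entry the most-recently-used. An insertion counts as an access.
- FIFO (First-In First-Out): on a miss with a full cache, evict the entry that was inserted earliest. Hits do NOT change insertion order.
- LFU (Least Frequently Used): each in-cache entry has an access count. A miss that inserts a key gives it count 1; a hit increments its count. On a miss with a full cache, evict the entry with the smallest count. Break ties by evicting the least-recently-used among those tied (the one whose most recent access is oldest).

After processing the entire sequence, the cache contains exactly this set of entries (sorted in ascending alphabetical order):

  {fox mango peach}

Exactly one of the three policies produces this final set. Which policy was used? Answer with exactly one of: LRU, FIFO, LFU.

Simulating under each policy and comparing final sets:
  LRU: final set = {ant fox peach} -> differs
  FIFO: final set = {ant fox peach} -> differs
  LFU: final set = {fox mango peach} -> MATCHES target
Only LFU produces the target set.

Answer: LFU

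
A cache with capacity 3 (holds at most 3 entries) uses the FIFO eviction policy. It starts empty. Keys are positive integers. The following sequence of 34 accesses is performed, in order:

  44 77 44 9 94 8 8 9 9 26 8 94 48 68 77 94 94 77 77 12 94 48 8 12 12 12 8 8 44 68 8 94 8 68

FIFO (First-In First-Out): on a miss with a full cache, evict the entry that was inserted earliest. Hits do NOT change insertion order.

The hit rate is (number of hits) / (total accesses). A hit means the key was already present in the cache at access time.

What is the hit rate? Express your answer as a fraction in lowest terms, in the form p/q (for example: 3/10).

Answer: 1/2

Derivation:
FIFO simulation (capacity=3):
  1. access 44: MISS. Cache (old->new): [44]
  2. access 77: MISS. Cache (old->new): [44 77]
  3. access 44: HIT. Cache (old->new): [44 77]
  4. access 9: MISS. Cache (old->new): [44 77 9]
  5. access 94: MISS, evict 44. Cache (old->new): [77 9 94]
  6. access 8: MISS, evict 77. Cache (old->new): [9 94 8]
  7. access 8: HIT. Cache (old->new): [9 94 8]
  8. access 9: HIT. Cache (old->new): [9 94 8]
  9. access 9: HIT. Cache (old->new): [9 94 8]
  10. access 26: MISS, evict 9. Cache (old->new): [94 8 26]
  11. access 8: HIT. Cache (old->new): [94 8 26]
  12. access 94: HIT. Cache (old->new): [94 8 26]
  13. access 48: MISS, evict 94. Cache (old->new): [8 26 48]
  14. access 68: MISS, evict 8. Cache (old->new): [26 48 68]
  15. access 77: MISS, evict 26. Cache (old->new): [48 68 77]
  16. access 94: MISS, evict 48. Cache (old->new): [68 77 94]
  17. access 94: HIT. Cache (old->new): [68 77 94]
  18. access 77: HIT. Cache (old->new): [68 77 94]
  19. access 77: HIT. Cache (old->new): [68 77 94]
  20. access 12: MISS, evict 68. Cache (old->new): [77 94 12]
  21. access 94: HIT. Cache (old->new): [77 94 12]
  22. access 48: MISS, evict 77. Cache (old->new): [94 12 48]
  23. access 8: MISS, evict 94. Cache (old->new): [12 48 8]
  24. access 12: HIT. Cache (old->new): [12 48 8]
  25. access 12: HIT. Cache (old->new): [12 48 8]
  26. access 12: HIT. Cache (old->new): [12 48 8]
  27. access 8: HIT. Cache (old->new): [12 48 8]
  28. access 8: HIT. Cache (old->new): [12 48 8]
  29. access 44: MISS, evict 12. Cache (old->new): [48 8 44]
  30. access 68: MISS, evict 48. Cache (old->new): [8 44 68]
  31. access 8: HIT. Cache (old->new): [8 44 68]
  32. access 94: MISS, evict 8. Cache (old->new): [44 68 94]
  33. access 8: MISS, evict 44. Cache (old->new): [68 94 8]
  34. access 68: HIT. Cache (old->new): [68 94 8]
Total: 17 hits, 17 misses, 14 evictions

Hit rate = 17/34 = 1/2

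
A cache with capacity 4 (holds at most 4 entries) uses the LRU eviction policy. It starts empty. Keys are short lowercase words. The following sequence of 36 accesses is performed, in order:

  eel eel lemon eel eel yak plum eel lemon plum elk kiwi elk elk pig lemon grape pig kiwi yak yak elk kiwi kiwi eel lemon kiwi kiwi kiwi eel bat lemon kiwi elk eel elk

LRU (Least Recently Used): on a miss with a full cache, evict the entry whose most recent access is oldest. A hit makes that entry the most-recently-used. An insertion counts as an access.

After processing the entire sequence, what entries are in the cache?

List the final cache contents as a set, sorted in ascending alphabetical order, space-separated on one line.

LRU simulation (capacity=4):
  1. access eel: MISS. Cache (LRU->MRU): [eel]
  2. access eel: HIT. Cache (LRU->MRU): [eel]
  3. access lemon: MISS. Cache (LRU->MRU): [eel lemon]
  4. access eel: HIT. Cache (LRU->MRU): [lemon eel]
  5. access eel: HIT. Cache (LRU->MRU): [lemon eel]
  6. access yak: MISS. Cache (LRU->MRU): [lemon eel yak]
  7. access plum: MISS. Cache (LRU->MRU): [lemon eel yak plum]
  8. access eel: HIT. Cache (LRU->MRU): [lemon yak plum eel]
  9. access lemon: HIT. Cache (LRU->MRU): [yak plum eel lemon]
  10. access plum: HIT. Cache (LRU->MRU): [yak eel lemon plum]
  11. access elk: MISS, evict yak. Cache (LRU->MRU): [eel lemon plum elk]
  12. access kiwi: MISS, evict eel. Cache (LRU->MRU): [lemon plum elk kiwi]
  13. access elk: HIT. Cache (LRU->MRU): [lemon plum kiwi elk]
  14. access elk: HIT. Cache (LRU->MRU): [lemon plum kiwi elk]
  15. access pig: MISS, evict lemon. Cache (LRU->MRU): [plum kiwi elk pig]
  16. access lemon: MISS, evict plum. Cache (LRU->MRU): [kiwi elk pig lemon]
  17. access grape: MISS, evict kiwi. Cache (LRU->MRU): [elk pig lemon grape]
  18. access pig: HIT. Cache (LRU->MRU): [elk lemon grape pig]
  19. access kiwi: MISS, evict elk. Cache (LRU->MRU): [lemon grape pig kiwi]
  20. access yak: MISS, evict lemon. Cache (LRU->MRU): [grape pig kiwi yak]
  21. access yak: HIT. Cache (LRU->MRU): [grape pig kiwi yak]
  22. access elk: MISS, evict grape. Cache (LRU->MRU): [pig kiwi yak elk]
  23. access kiwi: HIT. Cache (LRU->MRU): [pig yak elk kiwi]
  24. access kiwi: HIT. Cache (LRU->MRU): [pig yak elk kiwi]
  25. access eel: MISS, evict pig. Cache (LRU->MRU): [yak elk kiwi eel]
  26. access lemon: MISS, evict yak. Cache (LRU->MRU): [elk kiwi eel lemon]
  27. access kiwi: HIT. Cache (LRU->MRU): [elk eel lemon kiwi]
  28. access kiwi: HIT. Cache (LRU->MRU): [elk eel lemon kiwi]
  29. access kiwi: HIT. Cache (LRU->MRU): [elk eel lemon kiwi]
  30. access eel: HIT. Cache (LRU->MRU): [elk lemon kiwi eel]
  31. access bat: MISS, evict elk. Cache (LRU->MRU): [lemon kiwi eel bat]
  32. access lemon: HIT. Cache (LRU->MRU): [kiwi eel bat lemon]
  33. access kiwi: HIT. Cache (LRU->MRU): [eel bat lemon kiwi]
  34. access elk: MISS, evict eel. Cache (LRU->MRU): [bat lemon kiwi elk]
  35. access eel: MISS, evict bat. Cache (LRU->MRU): [lemon kiwi elk eel]
  36. access elk: HIT. Cache (LRU->MRU): [lemon kiwi eel elk]
Total: 19 hits, 17 misses, 13 evictions

Answer: eel elk kiwi lemon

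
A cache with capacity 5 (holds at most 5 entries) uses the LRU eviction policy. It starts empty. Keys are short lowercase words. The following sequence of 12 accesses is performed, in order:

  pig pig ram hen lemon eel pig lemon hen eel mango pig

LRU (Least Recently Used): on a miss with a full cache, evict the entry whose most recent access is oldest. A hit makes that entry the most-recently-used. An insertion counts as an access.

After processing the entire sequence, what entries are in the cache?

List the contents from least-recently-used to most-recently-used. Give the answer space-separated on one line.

Answer: lemon hen eel mango pig

Derivation:
LRU simulation (capacity=5):
  1. access pig: MISS. Cache (LRU->MRU): [pig]
  2. access pig: HIT. Cache (LRU->MRU): [pig]
  3. access ram: MISS. Cache (LRU->MRU): [pig ram]
  4. access hen: MISS. Cache (LRU->MRU): [pig ram hen]
  5. access lemon: MISS. Cache (LRU->MRU): [pig ram hen lemon]
  6. access eel: MISS. Cache (LRU->MRU): [pig ram hen lemon eel]
  7. access pig: HIT. Cache (LRU->MRU): [ram hen lemon eel pig]
  8. access lemon: HIT. Cache (LRU->MRU): [ram hen eel pig lemon]
  9. access hen: HIT. Cache (LRU->MRU): [ram eel pig lemon hen]
  10. access eel: HIT. Cache (LRU->MRU): [ram pig lemon hen eel]
  11. access mango: MISS, evict ram. Cache (LRU->MRU): [pig lemon hen eel mango]
  12. access pig: HIT. Cache (LRU->MRU): [lemon hen eel mango pig]
Total: 6 hits, 6 misses, 1 evictions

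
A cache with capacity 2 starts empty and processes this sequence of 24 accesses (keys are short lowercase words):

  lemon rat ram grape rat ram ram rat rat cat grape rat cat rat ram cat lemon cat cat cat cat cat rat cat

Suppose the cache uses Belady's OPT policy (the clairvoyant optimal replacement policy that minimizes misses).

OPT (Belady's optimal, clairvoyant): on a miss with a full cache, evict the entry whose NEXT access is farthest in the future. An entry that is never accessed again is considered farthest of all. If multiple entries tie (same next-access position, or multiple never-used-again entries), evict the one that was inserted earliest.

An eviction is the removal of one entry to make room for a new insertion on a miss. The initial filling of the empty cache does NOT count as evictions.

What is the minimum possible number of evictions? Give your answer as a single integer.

Answer: 9

Derivation:
OPT (Belady) simulation (capacity=2):
  1. access lemon: MISS. Cache: [lemon]
  2. access rat: MISS. Cache: [lemon rat]
  3. access ram: MISS, evict lemon (next use: step 17). Cache: [rat ram]
  4. access grape: MISS, evict ram (next use: step 6). Cache: [rat grape]
  5. access rat: HIT. Next use of rat: step 8. Cache: [rat grape]
  6. access ram: MISS, evict grape (next use: step 11). Cache: [rat ram]
  7. access ram: HIT. Next use of ram: step 15. Cache: [rat ram]
  8. access rat: HIT. Next use of rat: step 9. Cache: [rat ram]
  9. access rat: HIT. Next use of rat: step 12. Cache: [rat ram]
  10. access cat: MISS, evict ram (next use: step 15). Cache: [rat cat]
  11. access grape: MISS, evict cat (next use: step 13). Cache: [rat grape]
  12. access rat: HIT. Next use of rat: step 14. Cache: [rat grape]
  13. access cat: MISS, evict grape (next use: never). Cache: [rat cat]
  14. access rat: HIT. Next use of rat: step 23. Cache: [rat cat]
  15. access ram: MISS, evict rat (next use: step 23). Cache: [cat ram]
  16. access cat: HIT. Next use of cat: step 18. Cache: [cat ram]
  17. access lemon: MISS, evict ram (next use: never). Cache: [cat lemon]
  18. access cat: HIT. Next use of cat: step 19. Cache: [cat lemon]
  19. access cat: HIT. Next use of cat: step 20. Cache: [cat lemon]
  20. access cat: HIT. Next use of cat: step 21. Cache: [cat lemon]
  21. access cat: HIT. Next use of cat: step 22. Cache: [cat lemon]
  22. access cat: HIT. Next use of cat: step 24. Cache: [cat lemon]
  23. access rat: MISS, evict lemon (next use: never). Cache: [cat rat]
  24. access cat: HIT. Next use of cat: never. Cache: [cat rat]
Total: 13 hits, 11 misses, 9 evictions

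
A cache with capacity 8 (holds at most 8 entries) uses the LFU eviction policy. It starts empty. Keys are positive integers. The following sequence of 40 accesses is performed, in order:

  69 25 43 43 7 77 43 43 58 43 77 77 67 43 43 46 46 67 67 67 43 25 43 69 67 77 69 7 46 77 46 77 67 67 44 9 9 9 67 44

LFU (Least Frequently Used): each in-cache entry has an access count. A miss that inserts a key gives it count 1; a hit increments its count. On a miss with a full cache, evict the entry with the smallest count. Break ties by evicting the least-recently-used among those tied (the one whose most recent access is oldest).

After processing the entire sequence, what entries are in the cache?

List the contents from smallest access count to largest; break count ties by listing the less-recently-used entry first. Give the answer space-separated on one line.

LFU simulation (capacity=8):
  1. access 69: MISS. Cache: [69(c=1)]
  2. access 25: MISS. Cache: [69(c=1) 25(c=1)]
  3. access 43: MISS. Cache: [69(c=1) 25(c=1) 43(c=1)]
  4. access 43: HIT, count now 2. Cache: [69(c=1) 25(c=1) 43(c=2)]
  5. access 7: MISS. Cache: [69(c=1) 25(c=1) 7(c=1) 43(c=2)]
  6. access 77: MISS. Cache: [69(c=1) 25(c=1) 7(c=1) 77(c=1) 43(c=2)]
  7. access 43: HIT, count now 3. Cache: [69(c=1) 25(c=1) 7(c=1) 77(c=1) 43(c=3)]
  8. access 43: HIT, count now 4. Cache: [69(c=1) 25(c=1) 7(c=1) 77(c=1) 43(c=4)]
  9. access 58: MISS. Cache: [69(c=1) 25(c=1) 7(c=1) 77(c=1) 58(c=1) 43(c=4)]
  10. access 43: HIT, count now 5. Cache: [69(c=1) 25(c=1) 7(c=1) 77(c=1) 58(c=1) 43(c=5)]
  11. access 77: HIT, count now 2. Cache: [69(c=1) 25(c=1) 7(c=1) 58(c=1) 77(c=2) 43(c=5)]
  12. access 77: HIT, count now 3. Cache: [69(c=1) 25(c=1) 7(c=1) 58(c=1) 77(c=3) 43(c=5)]
  13. access 67: MISS. Cache: [69(c=1) 25(c=1) 7(c=1) 58(c=1) 67(c=1) 77(c=3) 43(c=5)]
  14. access 43: HIT, count now 6. Cache: [69(c=1) 25(c=1) 7(c=1) 58(c=1) 67(c=1) 77(c=3) 43(c=6)]
  15. access 43: HIT, count now 7. Cache: [69(c=1) 25(c=1) 7(c=1) 58(c=1) 67(c=1) 77(c=3) 43(c=7)]
  16. access 46: MISS. Cache: [69(c=1) 25(c=1) 7(c=1) 58(c=1) 67(c=1) 46(c=1) 77(c=3) 43(c=7)]
  17. access 46: HIT, count now 2. Cache: [69(c=1) 25(c=1) 7(c=1) 58(c=1) 67(c=1) 46(c=2) 77(c=3) 43(c=7)]
  18. access 67: HIT, count now 2. Cache: [69(c=1) 25(c=1) 7(c=1) 58(c=1) 46(c=2) 67(c=2) 77(c=3) 43(c=7)]
  19. access 67: HIT, count now 3. Cache: [69(c=1) 25(c=1) 7(c=1) 58(c=1) 46(c=2) 77(c=3) 67(c=3) 43(c=7)]
  20. access 67: HIT, count now 4. Cache: [69(c=1) 25(c=1) 7(c=1) 58(c=1) 46(c=2) 77(c=3) 67(c=4) 43(c=7)]
  21. access 43: HIT, count now 8. Cache: [69(c=1) 25(c=1) 7(c=1) 58(c=1) 46(c=2) 77(c=3) 67(c=4) 43(c=8)]
  22. access 25: HIT, count now 2. Cache: [69(c=1) 7(c=1) 58(c=1) 46(c=2) 25(c=2) 77(c=3) 67(c=4) 43(c=8)]
  23. access 43: HIT, count now 9. Cache: [69(c=1) 7(c=1) 58(c=1) 46(c=2) 25(c=2) 77(c=3) 67(c=4) 43(c=9)]
  24. access 69: HIT, count now 2. Cache: [7(c=1) 58(c=1) 46(c=2) 25(c=2) 69(c=2) 77(c=3) 67(c=4) 43(c=9)]
  25. access 67: HIT, count now 5. Cache: [7(c=1) 58(c=1) 46(c=2) 25(c=2) 69(c=2) 77(c=3) 67(c=5) 43(c=9)]
  26. access 77: HIT, count now 4. Cache: [7(c=1) 58(c=1) 46(c=2) 25(c=2) 69(c=2) 77(c=4) 67(c=5) 43(c=9)]
  27. access 69: HIT, count now 3. Cache: [7(c=1) 58(c=1) 46(c=2) 25(c=2) 69(c=3) 77(c=4) 67(c=5) 43(c=9)]
  28. access 7: HIT, count now 2. Cache: [58(c=1) 46(c=2) 25(c=2) 7(c=2) 69(c=3) 77(c=4) 67(c=5) 43(c=9)]
  29. access 46: HIT, count now 3. Cache: [58(c=1) 25(c=2) 7(c=2) 69(c=3) 46(c=3) 77(c=4) 67(c=5) 43(c=9)]
  30. access 77: HIT, count now 5. Cache: [58(c=1) 25(c=2) 7(c=2) 69(c=3) 46(c=3) 67(c=5) 77(c=5) 43(c=9)]
  31. access 46: HIT, count now 4. Cache: [58(c=1) 25(c=2) 7(c=2) 69(c=3) 46(c=4) 67(c=5) 77(c=5) 43(c=9)]
  32. access 77: HIT, count now 6. Cache: [58(c=1) 25(c=2) 7(c=2) 69(c=3) 46(c=4) 67(c=5) 77(c=6) 43(c=9)]
  33. access 67: HIT, count now 6. Cache: [58(c=1) 25(c=2) 7(c=2) 69(c=3) 46(c=4) 77(c=6) 67(c=6) 43(c=9)]
  34. access 67: HIT, count now 7. Cache: [58(c=1) 25(c=2) 7(c=2) 69(c=3) 46(c=4) 77(c=6) 67(c=7) 43(c=9)]
  35. access 44: MISS, evict 58(c=1). Cache: [44(c=1) 25(c=2) 7(c=2) 69(c=3) 46(c=4) 77(c=6) 67(c=7) 43(c=9)]
  36. access 9: MISS, evict 44(c=1). Cache: [9(c=1) 25(c=2) 7(c=2) 69(c=3) 46(c=4) 77(c=6) 67(c=7) 43(c=9)]
  37. access 9: HIT, count now 2. Cache: [25(c=2) 7(c=2) 9(c=2) 69(c=3) 46(c=4) 77(c=6) 67(c=7) 43(c=9)]
  38. access 9: HIT, count now 3. Cache: [25(c=2) 7(c=2) 69(c=3) 9(c=3) 46(c=4) 77(c=6) 67(c=7) 43(c=9)]
  39. access 67: HIT, count now 8. Cache: [25(c=2) 7(c=2) 69(c=3) 9(c=3) 46(c=4) 77(c=6) 67(c=8) 43(c=9)]
  40. access 44: MISS, evict 25(c=2). Cache: [44(c=1) 7(c=2) 69(c=3) 9(c=3) 46(c=4) 77(c=6) 67(c=8) 43(c=9)]
Total: 29 hits, 11 misses, 3 evictions

Answer: 44 7 69 9 46 77 67 43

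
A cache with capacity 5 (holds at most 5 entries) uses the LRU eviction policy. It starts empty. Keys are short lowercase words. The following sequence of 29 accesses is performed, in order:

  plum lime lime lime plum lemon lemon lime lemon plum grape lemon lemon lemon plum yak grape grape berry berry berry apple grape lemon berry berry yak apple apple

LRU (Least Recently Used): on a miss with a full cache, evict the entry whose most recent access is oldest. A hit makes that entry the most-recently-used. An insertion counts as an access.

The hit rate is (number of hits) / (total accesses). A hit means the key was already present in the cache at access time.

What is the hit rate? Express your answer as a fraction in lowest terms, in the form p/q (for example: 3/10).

LRU simulation (capacity=5):
  1. access plum: MISS. Cache (LRU->MRU): [plum]
  2. access lime: MISS. Cache (LRU->MRU): [plum lime]
  3. access lime: HIT. Cache (LRU->MRU): [plum lime]
  4. access lime: HIT. Cache (LRU->MRU): [plum lime]
  5. access plum: HIT. Cache (LRU->MRU): [lime plum]
  6. access lemon: MISS. Cache (LRU->MRU): [lime plum lemon]
  7. access lemon: HIT. Cache (LRU->MRU): [lime plum lemon]
  8. access lime: HIT. Cache (LRU->MRU): [plum lemon lime]
  9. access lemon: HIT. Cache (LRU->MRU): [plum lime lemon]
  10. access plum: HIT. Cache (LRU->MRU): [lime lemon plum]
  11. access grape: MISS. Cache (LRU->MRU): [lime lemon plum grape]
  12. access lemon: HIT. Cache (LRU->MRU): [lime plum grape lemon]
  13. access lemon: HIT. Cache (LRU->MRU): [lime plum grape lemon]
  14. access lemon: HIT. Cache (LRU->MRU): [lime plum grape lemon]
  15. access plum: HIT. Cache (LRU->MRU): [lime grape lemon plum]
  16. access yak: MISS. Cache (LRU->MRU): [lime grape lemon plum yak]
  17. access grape: HIT. Cache (LRU->MRU): [lime lemon plum yak grape]
  18. access grape: HIT. Cache (LRU->MRU): [lime lemon plum yak grape]
  19. access berry: MISS, evict lime. Cache (LRU->MRU): [lemon plum yak grape berry]
  20. access berry: HIT. Cache (LRU->MRU): [lemon plum yak grape berry]
  21. access berry: HIT. Cache (LRU->MRU): [lemon plum yak grape berry]
  22. access apple: MISS, evict lemon. Cache (LRU->MRU): [plum yak grape berry apple]
  23. access grape: HIT. Cache (LRU->MRU): [plum yak berry apple grape]
  24. access lemon: MISS, evict plum. Cache (LRU->MRU): [yak berry apple grape lemon]
  25. access berry: HIT. Cache (LRU->MRU): [yak apple grape lemon berry]
  26. access berry: HIT. Cache (LRU->MRU): [yak apple grape lemon berry]
  27. access yak: HIT. Cache (LRU->MRU): [apple grape lemon berry yak]
  28. access apple: HIT. Cache (LRU->MRU): [grape lemon berry yak apple]
  29. access apple: HIT. Cache (LRU->MRU): [grape lemon berry yak apple]
Total: 21 hits, 8 misses, 3 evictions

Hit rate = 21/29

Answer: 21/29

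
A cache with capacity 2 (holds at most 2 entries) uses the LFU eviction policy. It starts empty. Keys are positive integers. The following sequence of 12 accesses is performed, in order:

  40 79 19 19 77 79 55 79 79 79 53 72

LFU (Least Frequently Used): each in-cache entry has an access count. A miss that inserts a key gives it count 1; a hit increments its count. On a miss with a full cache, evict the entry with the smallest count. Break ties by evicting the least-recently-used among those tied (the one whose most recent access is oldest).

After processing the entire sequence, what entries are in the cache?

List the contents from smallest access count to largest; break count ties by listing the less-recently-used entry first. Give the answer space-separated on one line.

LFU simulation (capacity=2):
  1. access 40: MISS. Cache: [40(c=1)]
  2. access 79: MISS. Cache: [40(c=1) 79(c=1)]
  3. access 19: MISS, evict 40(c=1). Cache: [79(c=1) 19(c=1)]
  4. access 19: HIT, count now 2. Cache: [79(c=1) 19(c=2)]
  5. access 77: MISS, evict 79(c=1). Cache: [77(c=1) 19(c=2)]
  6. access 79: MISS, evict 77(c=1). Cache: [79(c=1) 19(c=2)]
  7. access 55: MISS, evict 79(c=1). Cache: [55(c=1) 19(c=2)]
  8. access 79: MISS, evict 55(c=1). Cache: [79(c=1) 19(c=2)]
  9. access 79: HIT, count now 2. Cache: [19(c=2) 79(c=2)]
  10. access 79: HIT, count now 3. Cache: [19(c=2) 79(c=3)]
  11. access 53: MISS, evict 19(c=2). Cache: [53(c=1) 79(c=3)]
  12. access 72: MISS, evict 53(c=1). Cache: [72(c=1) 79(c=3)]
Total: 3 hits, 9 misses, 7 evictions

Answer: 72 79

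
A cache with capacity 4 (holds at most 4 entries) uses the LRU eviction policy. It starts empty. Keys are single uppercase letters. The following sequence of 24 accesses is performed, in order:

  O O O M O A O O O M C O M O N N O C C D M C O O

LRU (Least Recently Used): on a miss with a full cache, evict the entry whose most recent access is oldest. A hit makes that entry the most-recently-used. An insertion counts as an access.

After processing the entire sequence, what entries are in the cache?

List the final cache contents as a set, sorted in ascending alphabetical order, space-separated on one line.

Answer: C D M O

Derivation:
LRU simulation (capacity=4):
  1. access O: MISS. Cache (LRU->MRU): [O]
  2. access O: HIT. Cache (LRU->MRU): [O]
  3. access O: HIT. Cache (LRU->MRU): [O]
  4. access M: MISS. Cache (LRU->MRU): [O M]
  5. access O: HIT. Cache (LRU->MRU): [M O]
  6. access A: MISS. Cache (LRU->MRU): [M O A]
  7. access O: HIT. Cache (LRU->MRU): [M A O]
  8. access O: HIT. Cache (LRU->MRU): [M A O]
  9. access O: HIT. Cache (LRU->MRU): [M A O]
  10. access M: HIT. Cache (LRU->MRU): [A O M]
  11. access C: MISS. Cache (LRU->MRU): [A O M C]
  12. access O: HIT. Cache (LRU->MRU): [A M C O]
  13. access M: HIT. Cache (LRU->MRU): [A C O M]
  14. access O: HIT. Cache (LRU->MRU): [A C M O]
  15. access N: MISS, evict A. Cache (LRU->MRU): [C M O N]
  16. access N: HIT. Cache (LRU->MRU): [C M O N]
  17. access O: HIT. Cache (LRU->MRU): [C M N O]
  18. access C: HIT. Cache (LRU->MRU): [M N O C]
  19. access C: HIT. Cache (LRU->MRU): [M N O C]
  20. access D: MISS, evict M. Cache (LRU->MRU): [N O C D]
  21. access M: MISS, evict N. Cache (LRU->MRU): [O C D M]
  22. access C: HIT. Cache (LRU->MRU): [O D M C]
  23. access O: HIT. Cache (LRU->MRU): [D M C O]
  24. access O: HIT. Cache (LRU->MRU): [D M C O]
Total: 17 hits, 7 misses, 3 evictions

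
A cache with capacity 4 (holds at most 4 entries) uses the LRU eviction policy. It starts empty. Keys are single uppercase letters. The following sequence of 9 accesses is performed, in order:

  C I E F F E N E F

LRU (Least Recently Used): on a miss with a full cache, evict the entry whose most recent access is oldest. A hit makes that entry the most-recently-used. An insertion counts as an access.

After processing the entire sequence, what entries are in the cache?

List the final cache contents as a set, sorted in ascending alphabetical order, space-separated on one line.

Answer: E F I N

Derivation:
LRU simulation (capacity=4):
  1. access C: MISS. Cache (LRU->MRU): [C]
  2. access I: MISS. Cache (LRU->MRU): [C I]
  3. access E: MISS. Cache (LRU->MRU): [C I E]
  4. access F: MISS. Cache (LRU->MRU): [C I E F]
  5. access F: HIT. Cache (LRU->MRU): [C I E F]
  6. access E: HIT. Cache (LRU->MRU): [C I F E]
  7. access N: MISS, evict C. Cache (LRU->MRU): [I F E N]
  8. access E: HIT. Cache (LRU->MRU): [I F N E]
  9. access F: HIT. Cache (LRU->MRU): [I N E F]
Total: 4 hits, 5 misses, 1 evictions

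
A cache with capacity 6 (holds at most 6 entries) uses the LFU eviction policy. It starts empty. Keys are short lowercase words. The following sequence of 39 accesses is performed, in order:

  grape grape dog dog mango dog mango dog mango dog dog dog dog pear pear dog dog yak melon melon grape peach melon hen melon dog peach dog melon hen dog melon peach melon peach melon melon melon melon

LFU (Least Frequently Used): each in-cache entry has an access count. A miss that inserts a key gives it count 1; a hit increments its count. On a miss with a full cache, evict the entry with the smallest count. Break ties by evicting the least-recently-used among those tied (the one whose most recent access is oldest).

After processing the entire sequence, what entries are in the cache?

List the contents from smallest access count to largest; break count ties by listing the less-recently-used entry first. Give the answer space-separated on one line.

LFU simulation (capacity=6):
  1. access grape: MISS. Cache: [grape(c=1)]
  2. access grape: HIT, count now 2. Cache: [grape(c=2)]
  3. access dog: MISS. Cache: [dog(c=1) grape(c=2)]
  4. access dog: HIT, count now 2. Cache: [grape(c=2) dog(c=2)]
  5. access mango: MISS. Cache: [mango(c=1) grape(c=2) dog(c=2)]
  6. access dog: HIT, count now 3. Cache: [mango(c=1) grape(c=2) dog(c=3)]
  7. access mango: HIT, count now 2. Cache: [grape(c=2) mango(c=2) dog(c=3)]
  8. access dog: HIT, count now 4. Cache: [grape(c=2) mango(c=2) dog(c=4)]
  9. access mango: HIT, count now 3. Cache: [grape(c=2) mango(c=3) dog(c=4)]
  10. access dog: HIT, count now 5. Cache: [grape(c=2) mango(c=3) dog(c=5)]
  11. access dog: HIT, count now 6. Cache: [grape(c=2) mango(c=3) dog(c=6)]
  12. access dog: HIT, count now 7. Cache: [grape(c=2) mango(c=3) dog(c=7)]
  13. access dog: HIT, count now 8. Cache: [grape(c=2) mango(c=3) dog(c=8)]
  14. access pear: MISS. Cache: [pear(c=1) grape(c=2) mango(c=3) dog(c=8)]
  15. access pear: HIT, count now 2. Cache: [grape(c=2) pear(c=2) mango(c=3) dog(c=8)]
  16. access dog: HIT, count now 9. Cache: [grape(c=2) pear(c=2) mango(c=3) dog(c=9)]
  17. access dog: HIT, count now 10. Cache: [grape(c=2) pear(c=2) mango(c=3) dog(c=10)]
  18. access yak: MISS. Cache: [yak(c=1) grape(c=2) pear(c=2) mango(c=3) dog(c=10)]
  19. access melon: MISS. Cache: [yak(c=1) melon(c=1) grape(c=2) pear(c=2) mango(c=3) dog(c=10)]
  20. access melon: HIT, count now 2. Cache: [yak(c=1) grape(c=2) pear(c=2) melon(c=2) mango(c=3) dog(c=10)]
  21. access grape: HIT, count now 3. Cache: [yak(c=1) pear(c=2) melon(c=2) mango(c=3) grape(c=3) dog(c=10)]
  22. access peach: MISS, evict yak(c=1). Cache: [peach(c=1) pear(c=2) melon(c=2) mango(c=3) grape(c=3) dog(c=10)]
  23. access melon: HIT, count now 3. Cache: [peach(c=1) pear(c=2) mango(c=3) grape(c=3) melon(c=3) dog(c=10)]
  24. access hen: MISS, evict peach(c=1). Cache: [hen(c=1) pear(c=2) mango(c=3) grape(c=3) melon(c=3) dog(c=10)]
  25. access melon: HIT, count now 4. Cache: [hen(c=1) pear(c=2) mango(c=3) grape(c=3) melon(c=4) dog(c=10)]
  26. access dog: HIT, count now 11. Cache: [hen(c=1) pear(c=2) mango(c=3) grape(c=3) melon(c=4) dog(c=11)]
  27. access peach: MISS, evict hen(c=1). Cache: [peach(c=1) pear(c=2) mango(c=3) grape(c=3) melon(c=4) dog(c=11)]
  28. access dog: HIT, count now 12. Cache: [peach(c=1) pear(c=2) mango(c=3) grape(c=3) melon(c=4) dog(c=12)]
  29. access melon: HIT, count now 5. Cache: [peach(c=1) pear(c=2) mango(c=3) grape(c=3) melon(c=5) dog(c=12)]
  30. access hen: MISS, evict peach(c=1). Cache: [hen(c=1) pear(c=2) mango(c=3) grape(c=3) melon(c=5) dog(c=12)]
  31. access dog: HIT, count now 13. Cache: [hen(c=1) pear(c=2) mango(c=3) grape(c=3) melon(c=5) dog(c=13)]
  32. access melon: HIT, count now 6. Cache: [hen(c=1) pear(c=2) mango(c=3) grape(c=3) melon(c=6) dog(c=13)]
  33. access peach: MISS, evict hen(c=1). Cache: [peach(c=1) pear(c=2) mango(c=3) grape(c=3) melon(c=6) dog(c=13)]
  34. access melon: HIT, count now 7. Cache: [peach(c=1) pear(c=2) mango(c=3) grape(c=3) melon(c=7) dog(c=13)]
  35. access peach: HIT, count now 2. Cache: [pear(c=2) peach(c=2) mango(c=3) grape(c=3) melon(c=7) dog(c=13)]
  36. access melon: HIT, count now 8. Cache: [pear(c=2) peach(c=2) mango(c=3) grape(c=3) melon(c=8) dog(c=13)]
  37. access melon: HIT, count now 9. Cache: [pear(c=2) peach(c=2) mango(c=3) grape(c=3) melon(c=9) dog(c=13)]
  38. access melon: HIT, count now 10. Cache: [pear(c=2) peach(c=2) mango(c=3) grape(c=3) melon(c=10) dog(c=13)]
  39. access melon: HIT, count now 11. Cache: [pear(c=2) peach(c=2) mango(c=3) grape(c=3) melon(c=11) dog(c=13)]
Total: 28 hits, 11 misses, 5 evictions

Answer: pear peach mango grape melon dog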